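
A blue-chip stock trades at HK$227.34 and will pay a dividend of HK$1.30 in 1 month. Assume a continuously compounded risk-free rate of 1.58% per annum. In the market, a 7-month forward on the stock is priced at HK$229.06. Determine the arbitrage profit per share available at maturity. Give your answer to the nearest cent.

HK$0.93 per share

PV(dividends) I = 1.30·e^(−0.0158·1/12) = 1.2983
Fair forward F* = (S − I)·e^(rT) = (227.34 − 1.2983)·e^0.009217 = 226.0417 × 1.009260 = 228.1348
Market HK$229.06 > fair 228.1348: forward overpriced → cash-and-carry (borrow at r, buy the stock and collect the dividends, short the forward).
Profit at T = |F_mkt − F*| = |229.06 − 228.1348| = HK$0.93 per share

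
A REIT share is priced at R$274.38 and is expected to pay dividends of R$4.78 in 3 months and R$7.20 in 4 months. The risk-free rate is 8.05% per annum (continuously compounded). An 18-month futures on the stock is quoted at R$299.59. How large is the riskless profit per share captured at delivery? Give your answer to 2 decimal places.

PV(dividends) I = 4.78·e^(−0.0805·3/12) + 7.20·e^(−0.0805·4/12) = 11.6941
Fair futures F* = (S − I)·e^(rT) = (274.38 − 11.6941)·e^0.120750 = 262.6859 × 1.128343 = 296.3998
Market R$299.59 > fair 296.3998: forward overpriced → cash-and-carry (borrow at r, buy the stock and collect the dividends, short the forward).
Profit at T = |F_mkt − F*| = |299.59 − 296.3998| = R$3.19 per share

R$3.19 per share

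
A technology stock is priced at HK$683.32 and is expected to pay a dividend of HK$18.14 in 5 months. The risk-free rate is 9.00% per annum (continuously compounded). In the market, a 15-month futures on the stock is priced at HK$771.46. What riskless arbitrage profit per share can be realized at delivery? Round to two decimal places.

PV(dividends) I = 18.14·e^(−0.0900·5/12) = 17.4723
Fair futures F* = (S − I)·e^(rT) = (683.32 − 17.4723)·e^0.112500 = 665.8477 × 1.119072 = 745.1315
Market HK$771.46 > fair 745.1315: forward overpriced → cash-and-carry (borrow at r, buy the stock and collect the dividends, short the forward).
Profit at T = |F_mkt − F*| = |771.46 − 745.1315| = HK$26.33 per share

HK$26.33 per share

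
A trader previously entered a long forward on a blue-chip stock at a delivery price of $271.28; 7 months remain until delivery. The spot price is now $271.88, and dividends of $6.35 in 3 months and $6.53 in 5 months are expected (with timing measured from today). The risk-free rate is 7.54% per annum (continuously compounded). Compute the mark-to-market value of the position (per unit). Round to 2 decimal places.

-$0.29

PV(remaining dividends) I = 6.35·e^(−0.0754·3/12) + 6.53·e^(−0.0754·5/12) = 12.5595
Current forward F = (S − I)·e^(rT) = (271.88 − 12.5595)·e^(0.0754·7/12) = 259.3205 × 1.044965 = 270.9808
Value (long) = (F − K)·e^(−rT) = (270.9808 − 271.28) × 0.956970 = -0.2863
Value = -$0.29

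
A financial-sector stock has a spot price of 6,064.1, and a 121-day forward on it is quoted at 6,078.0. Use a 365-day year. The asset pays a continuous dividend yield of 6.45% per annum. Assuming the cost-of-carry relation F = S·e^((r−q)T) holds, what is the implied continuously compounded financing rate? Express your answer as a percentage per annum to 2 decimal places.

7.14%

From F = S·e^((r−q)T): (r − q) = ln(F/S)/T
ln(6078.0/6064.1) = ln(1.002292) = 0.002289
(r − q) = 0.002289 / (121/365) = 0.006905
r = ln(F/S)/T + q = 0.006905 + 0.0645 = 0.071405
r = 7.14%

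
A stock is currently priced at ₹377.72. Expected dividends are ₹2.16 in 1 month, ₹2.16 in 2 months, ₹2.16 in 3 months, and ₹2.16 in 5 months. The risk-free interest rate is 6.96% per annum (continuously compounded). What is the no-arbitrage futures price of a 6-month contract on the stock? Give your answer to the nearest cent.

PV(dividends) I = 2.16·e^(−0.0696·1/12) + 2.16·e^(−0.0696·2/12) + 2.16·e^(−0.0696·3/12) + 2.16·e^(−0.0696·5/12)
I = 2.1475 + 2.1351 + 2.1227 + 2.0983 = 8.5036
F = (S − I)·e^(rT) = (377.72 − 8.5036) · e^(0.0696·6/12)
= 369.2164 · e^0.034800 = 369.2164 × 1.035413 = ₹382.29

₹382.29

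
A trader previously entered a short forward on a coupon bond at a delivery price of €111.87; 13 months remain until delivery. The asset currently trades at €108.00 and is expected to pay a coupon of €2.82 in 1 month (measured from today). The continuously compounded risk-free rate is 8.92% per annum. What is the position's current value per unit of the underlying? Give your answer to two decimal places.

PV(remaining coupons) I = 2.82·e^(−0.0892·1/12) = 2.7991
Current forward F = (S − I)·e^(rT) = (108.00 − 2.7991)·e^(0.0892·13/12) = 105.2009 × 1.101456 = 115.8742
Value (long) = (F − K)·e^(−rT) = (115.8742 − 111.87) × 0.907889 = 3.6354
Short position value = −(long value) = -€3.64

-€3.64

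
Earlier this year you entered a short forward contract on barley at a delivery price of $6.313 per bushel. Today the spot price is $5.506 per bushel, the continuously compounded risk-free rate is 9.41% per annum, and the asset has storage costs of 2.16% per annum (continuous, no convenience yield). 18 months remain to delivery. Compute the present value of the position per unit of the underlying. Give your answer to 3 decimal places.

-$0.205 per bushel

Current fair forward for the remaining 18 months: F = S·e^((r + u)·T), (r + u) = 0.0941 + 0.0216 = 0.1157
F = 5.506 · e^(0.1157 × 18/12) = 5.506 × 1.189520 = 6.5495
Value of long forward = (F − K)·e^(−rT) = (6.5495 − 6.313) · e^(−0.0941·18/12)
= 0.2365 × 0.868359 = 0.205
Short position value = −(long value) = -$0.205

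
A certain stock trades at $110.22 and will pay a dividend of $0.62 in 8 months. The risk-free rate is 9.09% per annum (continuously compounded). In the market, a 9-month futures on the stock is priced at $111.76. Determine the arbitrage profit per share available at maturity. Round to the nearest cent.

PV(dividends) I = 0.62·e^(−0.0909·8/12) = 0.5835
Fair futures F* = (S − I)·e^(rT) = (110.22 − 0.5835)·e^0.068175 = 109.6365 × 1.070553 = 117.3717
Market $111.76 < fair 117.3717: forward underpriced → reverse cash-and-carry (short the stock, invest proceeds at r, pay the dividends, go long the forward).
Profit at T = |F_mkt − F*| = |111.76 − 117.3717| = $5.61 per share

$5.61 per share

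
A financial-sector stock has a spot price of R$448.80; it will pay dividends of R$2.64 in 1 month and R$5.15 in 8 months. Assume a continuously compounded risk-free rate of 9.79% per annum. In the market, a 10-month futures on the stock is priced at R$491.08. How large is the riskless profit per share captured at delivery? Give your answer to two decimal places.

R$12.21 per share

PV(dividends) I = 2.64·e^(−0.0979·1/12) + 5.15·e^(−0.0979·8/12) = 7.4432
Fair futures F* = (S − I)·e^(rT) = (448.80 − 7.4432)·e^0.081583 = 441.3568 × 1.085003 = 478.8735
Market R$491.08 > fair 478.8735: forward overpriced → cash-and-carry (borrow at r, buy the stock and collect the dividends, short the forward).
Profit at T = |F_mkt − F*| = |491.08 − 478.8735| = R$12.21 per share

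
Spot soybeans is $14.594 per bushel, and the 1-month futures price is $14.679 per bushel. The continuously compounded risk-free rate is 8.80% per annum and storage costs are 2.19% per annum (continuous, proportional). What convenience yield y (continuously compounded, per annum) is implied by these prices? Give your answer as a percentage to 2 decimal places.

4.02%

F = S·e^((r+u−y)T) ⇒ (r+u−y) = ln(F/S)/T
ln(14.679/14.594) = 0.005807; /T ⇒ 0.069684
y = r + u − ln(F/S)/T = 0.0880 + 0.0219 − 0.069684 = 0.040216
y = 4.02%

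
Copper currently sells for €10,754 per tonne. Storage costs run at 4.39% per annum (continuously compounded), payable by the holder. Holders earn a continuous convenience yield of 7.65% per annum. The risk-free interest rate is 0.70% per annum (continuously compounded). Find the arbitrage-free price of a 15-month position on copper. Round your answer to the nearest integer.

Net carry = r + u − y = 0.0070 + 0.0439 − 0.0765 = -0.0256
F = S·e^((r+u−y)T) = 10754 · e^(-0.0256 × 15/12) = 10754 · e^-0.032000
= 10754 × 0.968507 = €10,415 per tonne

€10,415 per tonne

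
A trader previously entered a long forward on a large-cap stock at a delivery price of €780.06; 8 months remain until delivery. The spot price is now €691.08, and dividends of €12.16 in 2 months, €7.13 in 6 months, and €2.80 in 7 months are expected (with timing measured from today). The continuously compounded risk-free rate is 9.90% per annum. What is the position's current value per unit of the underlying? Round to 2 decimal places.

-€60.55

PV(remaining dividends) I = 12.16·e^(−0.0990·2/12) + 7.13·e^(−0.0990·6/12) + 2.80·e^(−0.0990·7/12) = 21.3895
Current forward F = (S − I)·e^(rT) = (691.08 − 21.3895)·e^(0.0990·8/12) = 669.6905 × 1.068227 = 715.3815
Value (long) = (F − K)·e^(−rT) = (715.3815 − 780.06) × 0.936131 = -60.5475
Value = -€60.55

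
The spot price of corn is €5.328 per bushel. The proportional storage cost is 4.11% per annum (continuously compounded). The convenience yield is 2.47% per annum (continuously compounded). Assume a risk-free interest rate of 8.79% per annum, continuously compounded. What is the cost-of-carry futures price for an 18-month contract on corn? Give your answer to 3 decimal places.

Net carry = r + u − y = 0.0879 + 0.0411 − 0.0247 = 0.1043
F = S·e^((r+u−y)T) = 5.328 · e^(0.1043 × 18/12) = 5.328 · e^0.156450
= 5.328 × 1.169352 = €6.230 per bushel

€6.230 per bushel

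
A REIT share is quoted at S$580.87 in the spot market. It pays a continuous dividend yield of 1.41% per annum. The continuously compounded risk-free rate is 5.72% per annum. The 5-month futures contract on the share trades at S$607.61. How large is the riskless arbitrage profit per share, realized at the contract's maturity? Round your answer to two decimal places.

Fair futures: F* = S·e^(carry·T), with carry = (r − q) = 0.0572 − 0.0141 = 0.0431
F* = 580.87 · e^(0.0431 × 5/12) = 580.87 · e^0.017958 = 580.87 × 1.018120 = S$591.3954
Market S$607.61 > fair S$591.3954: forward overpriced → cash-and-carry (buy spot, short the forward).
At maturity, profit = |F_mkt − F*| = |607.61 − 591.3954| = S$16.21 per share

S$16.21 per share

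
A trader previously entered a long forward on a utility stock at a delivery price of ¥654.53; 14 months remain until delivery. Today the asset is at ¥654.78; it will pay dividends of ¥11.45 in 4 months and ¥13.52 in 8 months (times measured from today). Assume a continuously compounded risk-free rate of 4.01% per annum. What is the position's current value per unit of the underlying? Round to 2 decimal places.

PV(remaining dividends) I = 11.45·e^(−0.0401·4/12) + 13.52·e^(−0.0401·8/12) = 24.4613
Current forward F = (S − I)·e^(rT) = (654.78 − 24.4613)·e^(0.0401·14/12) = 630.3187 × 1.047895 = 660.5078
Value (long) = (F − K)·e^(−rT) = (660.5078 − 654.53) × 0.954294 = 5.7046
Value = ¥5.70

¥5.70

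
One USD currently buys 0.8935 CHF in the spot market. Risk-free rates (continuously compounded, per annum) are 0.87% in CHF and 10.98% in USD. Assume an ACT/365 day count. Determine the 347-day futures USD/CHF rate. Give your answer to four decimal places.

0.8116

F = S·e^((r_CHF − r_USD)T) = 0.8935 · e^((0.0087 − 0.1098) × 347/365)
= 0.8935 · e^-0.096114 = 0.8935 × 0.908360
F = 0.8116 CHF per USD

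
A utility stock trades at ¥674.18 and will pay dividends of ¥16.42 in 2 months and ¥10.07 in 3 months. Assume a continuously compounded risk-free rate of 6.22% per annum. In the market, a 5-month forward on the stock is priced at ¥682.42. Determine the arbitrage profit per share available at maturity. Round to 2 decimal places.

¥17.39 per share

PV(dividends) I = 16.42·e^(−0.0622·2/12) + 10.07·e^(−0.0622·3/12) = 26.1653
Fair forward F* = (S − I)·e^(rT) = (674.18 − 26.1653)·e^0.025917 = 648.0147 × 1.026256 = 665.0290
Market ¥682.42 > fair 665.0290: forward overpriced → cash-and-carry (borrow at r, buy the stock and collect the dividends, short the forward).
Profit at T = |F_mkt − F*| = |682.42 − 665.0290| = ¥17.39 per share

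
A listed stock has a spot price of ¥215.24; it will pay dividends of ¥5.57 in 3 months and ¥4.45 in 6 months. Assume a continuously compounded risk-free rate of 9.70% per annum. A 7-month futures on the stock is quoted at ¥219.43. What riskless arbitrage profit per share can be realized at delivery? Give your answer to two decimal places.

¥1.90 per share

PV(dividends) I = 5.57·e^(−0.0970·3/12) + 4.45·e^(−0.0970·6/12) = 9.6759
Fair futures F* = (S − I)·e^(rT) = (215.24 − 9.6759)·e^0.056583 = 205.5641 × 1.058214 = 217.5308
Market ¥219.43 > fair 217.5308: forward overpriced → cash-and-carry (borrow at r, buy the stock and collect the dividends, short the forward).
Profit at T = |F_mkt − F*| = |219.43 − 217.5308| = ¥1.90 per share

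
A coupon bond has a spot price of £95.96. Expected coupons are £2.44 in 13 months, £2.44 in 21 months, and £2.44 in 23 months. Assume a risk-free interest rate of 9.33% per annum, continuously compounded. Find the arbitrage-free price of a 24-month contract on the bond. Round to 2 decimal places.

£108.03

PV(coupons) I = 2.44·e^(−0.0933·13/12) + 2.44·e^(−0.0933·21/12) + 2.44·e^(−0.0933·23/12)
I = 2.2054 + 2.0724 + 2.0405 = 6.3183
F = (S − I)·e^(rT) = (95.96 − 6.3183) · e^(0.0933·24/12)
= 89.6417 · e^0.186600 = 89.6417 × 1.205145 = £108.03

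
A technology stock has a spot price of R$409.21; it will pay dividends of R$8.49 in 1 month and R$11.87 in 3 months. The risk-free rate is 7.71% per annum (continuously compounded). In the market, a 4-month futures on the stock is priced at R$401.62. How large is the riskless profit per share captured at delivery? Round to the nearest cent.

PV(dividends) I = 8.49·e^(−0.0771·1/12) + 11.87·e^(−0.0771·3/12) = 20.0790
Fair futures F* = (S − I)·e^(rT) = (409.21 − 20.0790)·e^0.025700 = 389.1310 × 1.026033 = 399.2612
Market R$401.62 > fair 399.2612: forward overpriced → cash-and-carry (borrow at r, buy the stock and collect the dividends, short the forward).
Profit at T = |F_mkt − F*| = |401.62 − 399.2612| = R$2.36 per share

R$2.36 per share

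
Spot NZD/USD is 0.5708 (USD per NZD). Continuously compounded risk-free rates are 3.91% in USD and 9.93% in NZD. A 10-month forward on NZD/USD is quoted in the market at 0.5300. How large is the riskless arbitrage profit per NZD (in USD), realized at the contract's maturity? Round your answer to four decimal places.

0.0129 per NZD (in USD)

Fair forward: F* = S·e^(carry·T), with carry = (r_USD − r_NZD) = 0.0391 − 0.0993 = -0.0602
F* = 0.5708 · e^(-0.0602 × 10/12) = 0.5708 · e^-0.050167 = 0.5708 × 0.951071 = 0.5429
Market 0.5300 < fair 0.5429: forward underpriced → reverse cash-and-carry (short spot, go long the forward).
At maturity, profit = |F_mkt − F*| = |0.5300 − 0.5429| = 0.0129 per NZD (in USD)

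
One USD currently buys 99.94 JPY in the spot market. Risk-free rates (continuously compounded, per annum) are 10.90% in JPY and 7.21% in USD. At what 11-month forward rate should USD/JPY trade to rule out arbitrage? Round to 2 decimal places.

F = S·e^((r_JPY − r_USD)T) = 99.94 · e^((0.1090 − 0.0721) × 11/12)
= 99.94 · e^0.033825 = 99.94 × 1.034404
F = 103.38 JPY per USD

103.38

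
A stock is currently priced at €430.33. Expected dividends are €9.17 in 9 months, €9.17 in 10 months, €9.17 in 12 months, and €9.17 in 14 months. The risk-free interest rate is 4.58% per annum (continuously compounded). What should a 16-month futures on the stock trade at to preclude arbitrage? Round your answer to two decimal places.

PV(dividends) I = 9.17·e^(−0.0458·9/12) + 9.17·e^(−0.0458·10/12) + 9.17·e^(−0.0458·12/12) + 9.17·e^(−0.0458·14/12)
I = 8.8604 + 8.8266 + 8.7595 + 8.6929 = 35.1394
F = (S − I)·e^(rT) = (430.33 − 35.1394) · e^(0.0458·16/12)
= 395.1906 · e^0.061067 = 395.1906 × 1.062970 = €420.08

€420.08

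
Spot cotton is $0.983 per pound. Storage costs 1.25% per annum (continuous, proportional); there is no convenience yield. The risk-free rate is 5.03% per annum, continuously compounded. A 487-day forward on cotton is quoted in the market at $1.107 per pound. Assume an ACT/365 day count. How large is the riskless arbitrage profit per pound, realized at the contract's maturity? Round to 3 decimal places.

$0.038 per pound

Fair forward: F* = S·e^(carry·T), with carry = (r + u) = 0.0503 + 0.0125 = 0.0628
F* = 0.983 · e^(0.0628 × 487/365) = 0.983 · e^0.083791 = 0.983 × 1.087402 = $1.0689
Market $1.107 > fair $1.0689: forward overpriced → cash-and-carry (buy spot, short the forward).
At maturity, profit = |F_mkt − F*| = |1.107 − 1.0689| = $0.038 per pound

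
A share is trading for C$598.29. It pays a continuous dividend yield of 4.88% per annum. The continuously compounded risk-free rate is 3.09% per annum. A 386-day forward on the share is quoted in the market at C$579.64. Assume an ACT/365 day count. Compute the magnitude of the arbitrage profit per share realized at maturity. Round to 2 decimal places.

C$7.43 per share

Fair forward: F* = S·e^(carry·T), with carry = (r − q) = 0.0309 − 0.0488 = -0.0179
F* = 598.29 · e^(-0.0179 × 386/365) = 598.29 · e^-0.018930 = 598.29 × 0.981248 = C$587.0709
Market C$579.64 < fair C$587.0709: forward underpriced → reverse cash-and-carry (short spot, go long the forward).
At maturity, profit = |F_mkt − F*| = |579.64 − 587.0709| = C$7.43 per share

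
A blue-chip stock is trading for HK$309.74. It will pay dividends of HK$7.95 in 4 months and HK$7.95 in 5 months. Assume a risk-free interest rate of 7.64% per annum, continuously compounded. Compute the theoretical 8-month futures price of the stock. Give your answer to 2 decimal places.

HK$309.67

PV(dividends) I = 7.95·e^(−0.0764·4/12) + 7.95·e^(−0.0764·5/12)
I = 7.7501 + 7.7009 = 15.4510
F = (S − I)·e^(rT) = (309.74 − 15.4510) · e^(0.0764·8/12)
= 294.2890 · e^0.050933 = 294.2890 × 1.052252 = HK$309.67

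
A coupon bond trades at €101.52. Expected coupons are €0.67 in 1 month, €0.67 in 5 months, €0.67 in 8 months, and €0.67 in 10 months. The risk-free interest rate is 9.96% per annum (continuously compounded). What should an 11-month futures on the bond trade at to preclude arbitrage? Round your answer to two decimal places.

€108.43

PV(coupons) I = 0.67·e^(−0.0996·1/12) + 0.67·e^(−0.0996·5/12) + 0.67·e^(−0.0996·8/12) + 0.67·e^(−0.0996·10/12)
I = 0.6645 + 0.6428 + 0.6270 + 0.6166 = 2.5509
F = (S − I)·e^(rT) = (101.52 − 2.5509) · e^(0.0996·11/12)
= 98.9691 · e^0.091300 = 98.9691 × 1.095598 = €108.43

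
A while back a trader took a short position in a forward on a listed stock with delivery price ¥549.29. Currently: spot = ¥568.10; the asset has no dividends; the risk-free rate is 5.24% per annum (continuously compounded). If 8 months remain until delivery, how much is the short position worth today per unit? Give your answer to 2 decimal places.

-¥37.67

Current fair forward for the remaining 8 months: F = S·e^(r·T), r = 0.0524
F = 568.10 · e^(0.0524 × 8/12) = 568.10 × 1.035551 = 588.2965
Value of long forward = (F − K)·e^(−rT) = (588.2965 − 549.29) · e^(−0.0524·8/12)
= 39.0065 × 0.965670 = 37.67
Short position value = −(long value) = -¥37.67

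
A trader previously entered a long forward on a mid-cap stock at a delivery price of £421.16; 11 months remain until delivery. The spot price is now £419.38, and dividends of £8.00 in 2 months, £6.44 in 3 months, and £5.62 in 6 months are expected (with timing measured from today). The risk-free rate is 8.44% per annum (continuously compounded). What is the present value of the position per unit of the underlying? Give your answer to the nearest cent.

£9.99

PV(remaining dividends) I = 8.00·e^(−0.0844·2/12) + 6.44·e^(−0.0844·3/12) + 5.62·e^(−0.0844·6/12) = 19.5816
Current forward F = (S − I)·e^(rT) = (419.38 − 19.5816)·e^(0.0844·11/12) = 399.7984 × 1.080438 = 431.9574
Value (long) = (F − K)·e^(−rT) = (431.9574 − 421.16) × 0.925550 = 9.9935
Value = £9.99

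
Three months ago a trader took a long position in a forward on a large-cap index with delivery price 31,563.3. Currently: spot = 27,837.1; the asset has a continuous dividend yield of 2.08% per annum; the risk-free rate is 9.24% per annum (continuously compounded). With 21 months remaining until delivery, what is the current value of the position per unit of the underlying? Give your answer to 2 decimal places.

-8.74

Current fair forward for the remaining 21 months: F = S·e^((r − q)·T), (r − q) = 0.0924 − 0.0208 = 0.0716
F = 27837.1 · e^(0.0716 × 21/12) = 27837.1 × 1.13348845 = 31553.0313
Value of long forward = (F − K)·e^(−rT) = (31553.0313 − 31563.3) · e^(−0.0924·21/12)
= -10.2687 × 0.85069638 = -8.74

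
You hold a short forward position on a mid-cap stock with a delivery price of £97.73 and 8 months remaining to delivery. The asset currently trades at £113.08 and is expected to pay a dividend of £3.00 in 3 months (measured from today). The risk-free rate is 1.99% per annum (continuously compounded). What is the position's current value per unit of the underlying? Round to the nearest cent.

-£13.65

PV(remaining dividends) I = 3.00·e^(−0.0199·3/12) = 2.9851
Current forward F = (S − I)·e^(rT) = (113.08 − 2.9851)·e^(0.0199·8/12) = 110.0949 × 1.013355 = 111.5652
Value (long) = (F − K)·e^(−rT) = (111.5652 − 97.73) × 0.986821 = 13.6529
Short position value = −(long value) = -£13.65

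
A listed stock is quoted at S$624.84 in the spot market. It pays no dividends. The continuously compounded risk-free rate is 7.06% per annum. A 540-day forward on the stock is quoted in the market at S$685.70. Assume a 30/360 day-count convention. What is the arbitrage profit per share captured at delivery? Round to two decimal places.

Fair forward: F* = S·e^(carry·T), with carry = r = 0.0706
F* = 624.84 · e^(0.0706 × 540/360) = 624.84 · e^0.105900 = 624.84 × 1.111711 = S$694.6415
Market S$685.70 < fair S$694.6415: forward underpriced → reverse cash-and-carry (short spot, go long the forward).
At maturity, profit = |F_mkt − F*| = |685.70 − 694.6415| = S$8.94 per share

S$8.94 per share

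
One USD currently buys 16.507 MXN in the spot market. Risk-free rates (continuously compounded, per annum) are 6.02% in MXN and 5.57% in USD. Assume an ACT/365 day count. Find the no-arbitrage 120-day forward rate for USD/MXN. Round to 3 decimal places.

16.531

F = S·e^((r_MXN − r_USD)T) = 16.507 · e^((0.0602 − 0.0557) × 120/365)
= 16.507 · e^0.001479 = 16.507 × 1.001480
F = 16.531 MXN per USD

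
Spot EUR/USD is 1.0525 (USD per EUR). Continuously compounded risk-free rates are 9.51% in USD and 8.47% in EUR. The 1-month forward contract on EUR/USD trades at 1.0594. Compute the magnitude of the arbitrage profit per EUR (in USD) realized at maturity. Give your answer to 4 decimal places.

0.0060 per EUR (in USD)

Fair forward: F* = S·e^(carry·T), with carry = (r_USD − r_EUR) = 0.0951 − 0.0847 = 0.0104
F* = 1.0525 · e^(0.0104 × 1/12) = 1.0525 · e^0.000867 = 1.0525 × 1.000867 = 1.0534
Market 1.0594 > fair 1.0534: forward overpriced → cash-and-carry (buy spot, short the forward).
At maturity, profit = |F_mkt − F*| = |1.0594 − 1.0534| = 0.0060 per EUR (in USD)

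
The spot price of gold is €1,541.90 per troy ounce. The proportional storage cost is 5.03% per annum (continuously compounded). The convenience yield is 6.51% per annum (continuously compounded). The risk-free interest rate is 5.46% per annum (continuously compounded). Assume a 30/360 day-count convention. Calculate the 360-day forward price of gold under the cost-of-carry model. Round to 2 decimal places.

Net carry = r + u − y = 0.0546 + 0.0503 − 0.0651 = 0.0398
F = S·e^((r+u−y)T) = 1541.90 · e^(0.0398 × 360/360) = 1541.90 · e^0.03980000
= 1541.90 × 1.04060263 = €1,604.51 per troy ounce

€1,604.51 per troy ounce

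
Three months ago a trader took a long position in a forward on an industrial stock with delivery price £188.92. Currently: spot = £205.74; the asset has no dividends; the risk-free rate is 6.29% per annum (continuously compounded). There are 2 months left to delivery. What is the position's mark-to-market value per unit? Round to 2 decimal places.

£18.79

Current fair forward for the remaining 2 months: F = S·e^(r·T), r = 0.0629
F = 205.74 · e^(0.0629 × 2/12) = 205.74 × 1.010538 = 207.9081
Value of long forward = (F − K)·e^(−rT) = (207.9081 − 188.92) · e^(−0.0629·2/12)
= 18.9881 × 0.989571 = 18.79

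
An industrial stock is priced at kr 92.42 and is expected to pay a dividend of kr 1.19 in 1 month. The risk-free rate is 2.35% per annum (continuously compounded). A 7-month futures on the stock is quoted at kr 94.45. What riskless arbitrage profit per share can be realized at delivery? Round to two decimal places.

PV(dividends) I = 1.19·e^(−0.0235·1/12) = 1.1877
Fair futures F* = (S − I)·e^(rT) = (92.42 − 1.1877)·e^0.013708 = 91.2323 × 1.013802 = 92.4915
Market kr 94.45 > fair 92.4915: forward overpriced → cash-and-carry (borrow at r, buy the stock and collect the dividends, short the forward).
Profit at T = |F_mkt − F*| = |94.45 − 92.4915| = kr 1.96 per share

kr 1.96 per share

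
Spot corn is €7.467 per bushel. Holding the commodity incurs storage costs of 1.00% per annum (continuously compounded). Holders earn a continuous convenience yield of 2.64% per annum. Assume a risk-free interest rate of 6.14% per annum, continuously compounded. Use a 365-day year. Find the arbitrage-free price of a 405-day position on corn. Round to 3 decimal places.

Net carry = r + u − y = 0.0614 + 0.0100 − 0.0264 = 0.0450
F = S·e^((r+u−y)T) = 7.467 · e^(0.0450 × 405/365) = 7.467 · e^0.049932
= 7.467 × 1.051200 = €7.849 per bushel

€7.849 per bushel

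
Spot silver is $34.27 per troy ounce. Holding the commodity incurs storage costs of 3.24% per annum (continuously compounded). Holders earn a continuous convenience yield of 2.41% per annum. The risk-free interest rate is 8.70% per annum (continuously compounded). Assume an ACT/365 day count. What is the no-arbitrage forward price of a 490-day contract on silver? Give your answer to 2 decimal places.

Net carry = r + u − y = 0.0870 + 0.0324 − 0.0241 = 0.0953
F = S·e^((r+u−y)T) = 34.27 · e^(0.0953 × 490/365) = 34.27 · e^0.127937
= 34.27 × 1.136481 = $38.95 per troy ounce

$38.95 per troy ounce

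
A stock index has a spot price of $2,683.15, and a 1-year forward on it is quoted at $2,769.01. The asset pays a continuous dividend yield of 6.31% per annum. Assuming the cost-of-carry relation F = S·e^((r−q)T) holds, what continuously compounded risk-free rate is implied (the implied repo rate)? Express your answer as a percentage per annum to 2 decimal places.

9.46%

From F = S·e^((r−q)T): (r − q) = ln(F/S)/T
ln(2769.01/2683.15) = ln(1.032000) = 0.031499
(r − q) = 0.031499 / (1) = 0.031499
r = ln(F/S)/T + q = 0.031499 + 0.0631 = 0.094599
r = 9.46%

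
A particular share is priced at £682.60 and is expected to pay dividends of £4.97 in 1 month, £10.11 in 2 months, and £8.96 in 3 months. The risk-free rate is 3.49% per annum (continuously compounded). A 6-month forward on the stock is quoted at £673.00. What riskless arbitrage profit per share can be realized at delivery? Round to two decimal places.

£2.69 per share

PV(dividends) I = 4.97·e^(−0.0349·1/12) + 10.11·e^(−0.0349·2/12) + 8.96·e^(−0.0349·3/12) = 23.8891
Fair forward F* = (S − I)·e^(rT) = (682.60 − 23.8891)·e^0.017450 = 658.7109 × 1.017603 = 670.3062
Market £673.00 > fair 670.3062: forward overpriced → cash-and-carry (borrow at r, buy the stock and collect the dividends, short the forward).
Profit at T = |F_mkt − F*| = |673.00 − 670.3062| = £2.69 per share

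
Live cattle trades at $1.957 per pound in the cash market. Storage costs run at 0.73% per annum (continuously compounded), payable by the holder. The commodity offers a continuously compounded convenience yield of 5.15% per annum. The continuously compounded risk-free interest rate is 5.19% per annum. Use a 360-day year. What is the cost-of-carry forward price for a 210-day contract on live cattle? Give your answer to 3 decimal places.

$1.966 per pound

Net carry = r + u − y = 0.0519 + 0.0073 − 0.0515 = 0.0077
F = S·e^((r+u−y)T) = 1.957 · e^(0.0077 × 210/360) = 1.957 · e^0.004492
= 1.957 × 1.004502 = $1.966 per pound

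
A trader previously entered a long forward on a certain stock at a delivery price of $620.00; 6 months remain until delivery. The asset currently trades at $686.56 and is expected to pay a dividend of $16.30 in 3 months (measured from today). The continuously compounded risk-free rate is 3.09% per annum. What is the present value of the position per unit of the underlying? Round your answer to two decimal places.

PV(remaining dividends) I = 16.30·e^(−0.0309·3/12) = 16.1746
Current forward F = (S − I)·e^(rT) = (686.56 − 16.1746)·e^(0.0309·6/12) = 670.3854 × 1.015570 = 680.8233
Value (long) = (F − K)·e^(−rT) = (680.8233 − 620.00) × 0.984669 = 59.8908
Value = $59.89

$59.89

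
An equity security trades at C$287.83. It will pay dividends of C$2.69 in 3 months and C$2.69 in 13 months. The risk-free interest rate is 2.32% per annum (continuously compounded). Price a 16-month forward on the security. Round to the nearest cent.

PV(dividends) I = 2.69·e^(−0.0232·3/12) + 2.69·e^(−0.0232·13/12)
I = 2.6744 + 2.6232 = 5.2976
F = (S − I)·e^(rT) = (287.83 − 5.2976) · e^(0.0232·16/12)
= 282.5324 · e^0.030933 = 282.5324 × 1.031416 = C$291.41

C$291.41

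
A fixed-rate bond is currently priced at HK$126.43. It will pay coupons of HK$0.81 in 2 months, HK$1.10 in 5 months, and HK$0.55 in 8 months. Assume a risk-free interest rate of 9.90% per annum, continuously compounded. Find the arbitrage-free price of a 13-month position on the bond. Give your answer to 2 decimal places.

PV(coupons) I = 0.81·e^(−0.0990·2/12) + 1.10·e^(−0.0990·5/12) + 0.55·e^(−0.0990·8/12)
I = 0.7967 + 1.0555 + 0.5149 = 2.3671
F = (S − I)·e^(rT) = (126.43 − 2.3671) · e^(0.0990·13/12)
= 124.0629 · e^0.107250 = 124.0629 × 1.113213 = HK$138.11

HK$138.11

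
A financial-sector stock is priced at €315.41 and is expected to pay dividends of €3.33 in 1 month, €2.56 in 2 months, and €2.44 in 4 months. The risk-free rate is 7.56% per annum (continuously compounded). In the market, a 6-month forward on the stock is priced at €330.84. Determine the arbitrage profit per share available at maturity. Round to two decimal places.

PV(dividends) I = 3.33·e^(−0.0756·1/12) + 2.56·e^(−0.0756·2/12) + 2.44·e^(−0.0756·4/12) = 8.2163
Fair forward F* = (S − I)·e^(rT) = (315.41 − 8.2163)·e^0.037800 = 307.1937 × 1.038524 = 319.0280
Market €330.84 > fair 319.0280: forward overpriced → cash-and-carry (borrow at r, buy the stock and collect the dividends, short the forward).
Profit at T = |F_mkt − F*| = |330.84 − 319.0280| = €11.81 per share

€11.81 per share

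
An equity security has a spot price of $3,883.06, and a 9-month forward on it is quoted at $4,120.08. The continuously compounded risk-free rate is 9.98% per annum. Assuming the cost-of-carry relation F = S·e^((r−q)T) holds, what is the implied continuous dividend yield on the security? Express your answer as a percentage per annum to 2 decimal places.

2.08%

From F = S·e^((r−q)T): (r − q) = ln(F/S)/T
ln(4120.08/3883.06) = ln(1.061039) = 0.059249
(r − q) = 0.059249 / (9/12) = 0.078999
q = r − ln(F/S)/T = 0.0998 − 0.078999 = 0.020801
q = 2.08%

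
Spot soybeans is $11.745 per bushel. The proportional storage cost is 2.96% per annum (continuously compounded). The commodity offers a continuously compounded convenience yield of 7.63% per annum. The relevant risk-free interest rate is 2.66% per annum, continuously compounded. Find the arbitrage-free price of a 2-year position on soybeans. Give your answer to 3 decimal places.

Net carry = r + u − y = 0.0266 + 0.0296 − 0.0763 = -0.0201
F = S·e^((r+u−y)T) = 11.745 · e^(-0.0201 × 2) = 11.745 · e^-0.040200
= 11.745 × 0.960597 = $11.282 per bushel

$11.282 per bushel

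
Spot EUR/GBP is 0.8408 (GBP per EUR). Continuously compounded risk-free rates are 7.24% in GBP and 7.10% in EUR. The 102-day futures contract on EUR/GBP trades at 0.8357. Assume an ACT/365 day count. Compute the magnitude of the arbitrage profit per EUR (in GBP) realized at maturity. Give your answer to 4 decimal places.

Fair futures: F* = S·e^(carry·T), with carry = (r_GBP − r_EUR) = 0.0724 − 0.0710 = 0.0014
F* = 0.8408 · e^(0.0014 × 102/365) = 0.8408 · e^0.000391 = 0.8408 × 1.000391 = 0.8411
Market 0.8357 < fair 0.8411: forward underpriced → reverse cash-and-carry (short spot, go long the forward).
At maturity, profit = |F_mkt − F*| = |0.8357 − 0.8411| = 0.0054 per EUR (in GBP)

0.0054 per EUR (in GBP)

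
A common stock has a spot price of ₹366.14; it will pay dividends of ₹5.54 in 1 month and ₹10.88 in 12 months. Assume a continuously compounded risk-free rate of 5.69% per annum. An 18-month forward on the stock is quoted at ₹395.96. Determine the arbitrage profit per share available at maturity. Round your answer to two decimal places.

PV(dividends) I = 5.54·e^(−0.0569·1/12) + 10.88·e^(−0.0569·12/12) = 15.7920
Fair forward F* = (S − I)·e^(rT) = (366.14 − 15.7920)·e^0.085350 = 350.3480 × 1.089098 = 381.5633
Market ₹395.96 > fair 381.5633: forward overpriced → cash-and-carry (borrow at r, buy the stock and collect the dividends, short the forward).
Profit at T = |F_mkt − F*| = |395.96 − 381.5633| = ₹14.40 per share

₹14.40 per share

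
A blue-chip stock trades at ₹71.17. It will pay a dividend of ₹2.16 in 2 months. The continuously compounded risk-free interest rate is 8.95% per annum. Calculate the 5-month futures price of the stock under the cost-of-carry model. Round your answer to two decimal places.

₹71.67

PV(dividends) I = 2.16·e^(−0.0895·2/12)
I = 2.1280
F = (S − I)·e^(rT) = (71.17 − 2.1280) · e^(0.0895·5/12)
= 69.0420 · e^0.037292 = 69.0420 × 1.037996 = ₹71.67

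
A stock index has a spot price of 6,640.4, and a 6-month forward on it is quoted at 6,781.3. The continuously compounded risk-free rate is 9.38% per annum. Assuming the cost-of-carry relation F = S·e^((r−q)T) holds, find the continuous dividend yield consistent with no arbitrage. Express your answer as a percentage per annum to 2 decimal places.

5.18%

From F = S·e^((r−q)T): (r − q) = ln(F/S)/T
ln(6781.3/6640.4) = ln(1.021219) = 0.020997
(r − q) = 0.020997 / (6/12) = 0.041994
q = r − ln(F/S)/T = 0.0938 − 0.041994 = 0.051806
q = 5.18%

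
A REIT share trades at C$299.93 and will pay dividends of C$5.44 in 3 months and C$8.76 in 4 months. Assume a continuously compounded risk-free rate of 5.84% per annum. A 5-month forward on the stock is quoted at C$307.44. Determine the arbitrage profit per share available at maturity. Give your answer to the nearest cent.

PV(dividends) I = 5.44·e^(−0.0584·3/12) + 8.76·e^(−0.0584·4/12) = 13.9523
Fair forward F* = (S − I)·e^(rT) = (299.93 − 13.9523)·e^0.024333 = 285.9777 × 1.024631 = 293.0216
Market C$307.44 > fair 293.0216: forward overpriced → cash-and-carry (borrow at r, buy the stock and collect the dividends, short the forward).
Profit at T = |F_mkt − F*| = |307.44 − 293.0216| = C$14.42 per share

C$14.42 per share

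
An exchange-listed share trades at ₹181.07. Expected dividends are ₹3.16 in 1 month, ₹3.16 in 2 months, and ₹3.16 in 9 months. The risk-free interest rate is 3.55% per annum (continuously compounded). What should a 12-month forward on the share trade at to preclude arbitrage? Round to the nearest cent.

PV(dividends) I = 3.16·e^(−0.0355·1/12) + 3.16·e^(−0.0355·2/12) + 3.16·e^(−0.0355·9/12)
I = 3.1507 + 3.1414 + 3.0770 = 9.3691
F = (S − I)·e^(rT) = (181.07 − 9.3691) · e^(0.0355·12/12)
= 171.7009 · e^0.035500 = 171.7009 × 1.036138 = ₹177.91

₹177.91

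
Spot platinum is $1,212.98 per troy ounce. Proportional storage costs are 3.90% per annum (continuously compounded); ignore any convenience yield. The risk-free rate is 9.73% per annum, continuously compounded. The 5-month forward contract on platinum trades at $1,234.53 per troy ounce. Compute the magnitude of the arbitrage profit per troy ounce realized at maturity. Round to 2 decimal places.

$49.33 per troy ounce

Fair forward: F* = S·e^(carry·T), with carry = (r + u) = 0.0973 + 0.0390 = 0.1363
F* = 1212.98 · e^(0.1363 × 5/12) = 1212.98 · e^0.05679167 = 1212.98 × 1.05843528 = $1283.8608
Market $1234.53 < fair $1283.8608: forward underpriced → reverse cash-and-carry (short spot, go long the forward).
At maturity, profit = |F_mkt − F*| = |1234.53 − 1283.8608| = $49.33 per troy ounce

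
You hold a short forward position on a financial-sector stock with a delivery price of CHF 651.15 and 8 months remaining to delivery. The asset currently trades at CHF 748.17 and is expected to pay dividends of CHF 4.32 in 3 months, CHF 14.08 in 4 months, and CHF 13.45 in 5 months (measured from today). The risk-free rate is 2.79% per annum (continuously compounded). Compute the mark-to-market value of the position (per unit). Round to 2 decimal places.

-CHF 77.49

PV(remaining dividends) I = 4.32·e^(−0.0279·3/12) + 14.08·e^(−0.0279·4/12) + 13.45·e^(−0.0279·5/12) = 31.5342
Current forward F = (S − I)·e^(rT) = (748.17 − 31.5342)·e^(0.0279·8/12) = 716.6358 × 1.018774 = 730.0899
Value (long) = (F − K)·e^(−rT) = (730.0899 − 651.15) × 0.981572 = 77.4852
Short position value = −(long value) = -CHF 77.49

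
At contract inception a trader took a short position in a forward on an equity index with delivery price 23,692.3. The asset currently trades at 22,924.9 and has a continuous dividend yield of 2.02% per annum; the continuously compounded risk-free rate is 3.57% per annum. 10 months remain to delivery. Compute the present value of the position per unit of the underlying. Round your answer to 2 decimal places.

Current fair forward for the remaining 10 months: F = S·e^((r − q)·T), (r − q) = 0.0357 − 0.0202 = 0.0155
F = 22924.9 · e^(0.0155 × 10/12) = 22924.9 × 1.01300045 = 23222.9340
Value of long forward = (F − K)·e^(−rT) = (23222.9340 − 23692.3) · e^(−0.0357·10/12)
= -469.3660 × 0.97068818 = -455.61
Short position value = −(long value) = 455.61

455.61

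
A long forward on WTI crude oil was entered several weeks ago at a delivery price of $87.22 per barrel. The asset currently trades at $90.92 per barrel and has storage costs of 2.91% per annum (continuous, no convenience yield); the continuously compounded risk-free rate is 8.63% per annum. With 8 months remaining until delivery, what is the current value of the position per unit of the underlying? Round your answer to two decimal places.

Current fair forward for the remaining 8 months: F = S·e^((r + u)·T), (r + u) = 0.0863 + 0.0291 = 0.1154
F = 90.92 · e^(0.1154 × 8/12) = 90.92 × 1.079970 = 98.1909
Value of long forward = (F − K)·e^(−rT) = (98.1909 − 87.22) · e^(−0.0863·8/12)
= 10.9709 × 0.944090 = 10.36

$10.36 per barrel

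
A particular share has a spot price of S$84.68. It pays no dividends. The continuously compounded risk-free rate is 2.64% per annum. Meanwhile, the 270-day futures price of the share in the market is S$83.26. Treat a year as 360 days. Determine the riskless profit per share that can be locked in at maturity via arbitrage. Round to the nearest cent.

S$3.11 per share

Fair futures: F* = S·e^(carry·T), with carry = r = 0.0264
F* = 84.68 · e^(0.0264 × 270/360) = 84.68 · e^0.019800 = 84.68 × 1.019997 = S$86.3733
Market S$83.26 < fair S$86.3733: forward underpriced → reverse cash-and-carry (short spot, go long the forward).
At maturity, profit = |F_mkt − F*| = |83.26 − 86.3733| = S$3.11 per share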